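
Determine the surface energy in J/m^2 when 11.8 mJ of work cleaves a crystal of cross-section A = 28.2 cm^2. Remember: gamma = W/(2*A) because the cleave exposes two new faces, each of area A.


Convert: A = 28.2 cm^2 = 0.00282 m^2, W = 11.8 mJ = 0.0118 J
Cleaving exposes two faces of area A, so total new surface = 2*A and gamma = W / (2*A)
gamma = 0.0118 / (2 * 0.00282)
gamma = 2.092 J/m^2

2.092


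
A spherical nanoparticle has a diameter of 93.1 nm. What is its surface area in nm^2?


Radius r = 93.1/2 = 46.55 nm
Surface area SA = 4 * pi * r^2
SA = 4 * pi * (46.55)^2
SA = 27230.1 nm^2

27230.1


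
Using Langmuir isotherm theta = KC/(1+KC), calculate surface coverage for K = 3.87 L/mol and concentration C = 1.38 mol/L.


Langmuir isotherm: theta = K*C / (1 + K*C)
K*C = 3.87 * 1.38 = 5.3406
theta = 5.3406 / (1 + 5.3406) = 5.3406 / 6.3406
theta = 0.8423

0.8423


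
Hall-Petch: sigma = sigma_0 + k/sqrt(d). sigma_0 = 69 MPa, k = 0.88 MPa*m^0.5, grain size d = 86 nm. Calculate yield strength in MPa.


d = 86 nm = 8.6e-08 m
sqrt(d) = 0.0002932576
Hall-Petch contribution = k / sqrt(d) = 0.88 / 0.0002932576 = 3000.8 MPa
sigma = sigma_0 + k/sqrt(d) = 69 + 3000.8 = 3069.8 MPa

3069.8


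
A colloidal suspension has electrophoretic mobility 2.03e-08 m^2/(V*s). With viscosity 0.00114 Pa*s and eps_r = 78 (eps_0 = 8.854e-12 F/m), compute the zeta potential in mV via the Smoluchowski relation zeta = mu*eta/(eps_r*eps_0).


Smoluchowski equation: zeta = mu * eta / (eps_r * eps_0)
zeta = 2.03e-08 * 0.00114 / (78 * 8.854e-12)
zeta = 0.033509 V = 33.51 mV

33.51


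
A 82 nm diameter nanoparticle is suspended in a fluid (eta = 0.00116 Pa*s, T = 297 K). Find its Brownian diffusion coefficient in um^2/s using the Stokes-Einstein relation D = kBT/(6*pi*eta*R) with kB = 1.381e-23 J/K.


Radius R = 82/2 = 41 nm = 4.1e-08 m
D = kB*T / (6*pi*eta*R)
D = 1.381e-23 * 297 / (6 * pi * 0.00116 * 4.1e-08)
D = 4.57517e-12 m^2/s = 4.575 um^2/s

4.575


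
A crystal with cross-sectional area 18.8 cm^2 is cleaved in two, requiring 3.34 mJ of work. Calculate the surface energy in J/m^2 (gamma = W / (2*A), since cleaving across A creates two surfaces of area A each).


Convert: A = 18.8 cm^2 = 0.00188 m^2, W = 3.34 mJ = 0.00334 J
Cleaving exposes two faces of area A, so total new surface = 2*A and gamma = W / (2*A)
gamma = 0.00334 / (2 * 0.00188)
gamma = 0.888 J/m^2

0.888


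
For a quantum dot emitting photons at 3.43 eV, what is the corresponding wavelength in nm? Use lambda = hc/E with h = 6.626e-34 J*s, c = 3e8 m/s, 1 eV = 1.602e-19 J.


Convert energy: E = 3.43 eV = 3.43 * 1.602e-19 = 5.49486e-19 J
lambda = h*c / E = 6.626e-34 * 3e8 / 5.49486e-19
lambda = 3.61756e-07 m = 361.8 nm

361.8


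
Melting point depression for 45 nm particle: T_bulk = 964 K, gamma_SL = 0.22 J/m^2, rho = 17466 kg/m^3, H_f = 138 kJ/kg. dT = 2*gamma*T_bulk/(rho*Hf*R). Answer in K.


Radius R = 45/2 = 22.5 nm = 2.25e-08 m
Convert H_f = 138 kJ/kg = 138000 J/kg
dT = 2 * gamma_SL * T_bulk / (rho * H_f * R)
dT = 2 * 0.22 * 964 / (17466 * 138000 * 2.25e-08)
dT = 7.8 K

7.8


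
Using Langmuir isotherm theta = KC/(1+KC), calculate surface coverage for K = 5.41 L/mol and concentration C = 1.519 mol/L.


Langmuir isotherm: theta = K*C / (1 + K*C)
K*C = 5.41 * 1.519 = 8.21779
theta = 8.21779 / (1 + 8.21779) = 8.21779 / 9.21779
theta = 0.8915

0.8915


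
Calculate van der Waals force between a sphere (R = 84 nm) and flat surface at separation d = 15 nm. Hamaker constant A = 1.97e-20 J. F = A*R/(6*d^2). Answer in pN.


Convert to SI: R = 84 nm = 8.4e-08 m, d = 15 nm = 1.5e-08 m
F = A * R / (6 * d^2)
F = 1.97e-20 * 8.4e-08 / (6 * (1.5e-08)^2)
F = 1.22578e-12 N = 1.226 pN

1.226


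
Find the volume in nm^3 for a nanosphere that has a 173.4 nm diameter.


Radius r = 173.4/2 = 86.7 nm
Volume V = (4/3) * pi * r^3
V = (4/3) * pi * (86.7)^3
V = 2729894.74 nm^3

2729894.74


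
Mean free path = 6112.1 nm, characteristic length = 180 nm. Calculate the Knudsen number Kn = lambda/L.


Knudsen number Kn = lambda / L
Kn = 6112.1 / 180
Kn = 33.9561

33.9561


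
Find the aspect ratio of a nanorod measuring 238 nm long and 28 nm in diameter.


Aspect ratio AR = length / diameter
AR = 238 / 28
AR = 8.5

8.5


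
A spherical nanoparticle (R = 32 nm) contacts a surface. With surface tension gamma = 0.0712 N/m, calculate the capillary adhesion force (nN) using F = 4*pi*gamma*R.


Convert radius: R = 32 nm = 3.2e-08 m
F = 4 * pi * gamma * R
F = 4 * pi * 0.0712 * 3.2e-08
F = 2.86312e-08 N = 28.6312 nN

28.6312


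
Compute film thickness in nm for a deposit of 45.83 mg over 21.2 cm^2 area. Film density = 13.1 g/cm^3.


Convert: m = 45.83 mg = 4.5830e-05 kg, A = 21.2 cm^2 = 2.1200e-03 m^2, rho = 13.1 g/cm^3 = 13100 kg/m^3
t = m / (A * rho)
t = 4.5830e-05 / (2.1200e-03 * 13100)
t = 1.6502e-06 m = 1650.2 nm

1650.2


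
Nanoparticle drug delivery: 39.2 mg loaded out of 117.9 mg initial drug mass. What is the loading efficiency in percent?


Drug loading efficiency = (drug loaded / drug initial) * 100
DLE = 39.2 / 117.9 * 100
DLE = 0.3325 * 100
DLE = 33.25%

33.25


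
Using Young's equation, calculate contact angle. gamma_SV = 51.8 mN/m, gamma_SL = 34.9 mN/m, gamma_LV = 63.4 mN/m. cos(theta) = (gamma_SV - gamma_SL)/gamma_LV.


cos(theta) = (gamma_SV - gamma_SL) / gamma_LV
cos(theta) = (51.8 - 34.9) / 63.4
cos(theta) = 0.266562
theta = arccos(0.266562) = 74.54 degrees

74.54


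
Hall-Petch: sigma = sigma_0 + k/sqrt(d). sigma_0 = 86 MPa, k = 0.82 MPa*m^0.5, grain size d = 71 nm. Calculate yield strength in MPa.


d = 71 nm = 7.1e-08 m
sqrt(d) = 0.0002664583
Hall-Petch contribution = k / sqrt(d) = 0.82 / 0.0002664583 = 3077.4 MPa
sigma = sigma_0 + k/sqrt(d) = 86 + 3077.4 = 3163.4 MPa

3163.4


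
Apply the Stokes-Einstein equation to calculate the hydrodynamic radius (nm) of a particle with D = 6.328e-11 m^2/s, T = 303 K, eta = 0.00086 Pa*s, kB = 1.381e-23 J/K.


Stokes-Einstein: R = kB*T / (6*pi*eta*D)
R = 1.381e-23 * 303 / (6 * pi * 0.00086 * 6.328e-11)
R = 4.07916e-09 m = 4.08 nm

4.08


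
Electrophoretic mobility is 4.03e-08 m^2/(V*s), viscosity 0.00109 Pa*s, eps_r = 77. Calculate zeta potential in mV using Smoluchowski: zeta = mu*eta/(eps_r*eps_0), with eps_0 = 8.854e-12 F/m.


Smoluchowski equation: zeta = mu * eta / (eps_r * eps_0)
zeta = 4.03e-08 * 0.00109 / (77 * 8.854e-12)
zeta = 0.064432 V = 64.43 mV

64.43


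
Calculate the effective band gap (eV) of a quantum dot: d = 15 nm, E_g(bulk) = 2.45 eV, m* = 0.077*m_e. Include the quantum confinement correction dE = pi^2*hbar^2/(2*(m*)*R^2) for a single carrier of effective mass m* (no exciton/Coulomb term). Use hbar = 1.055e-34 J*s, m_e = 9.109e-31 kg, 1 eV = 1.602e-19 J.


Radius R = 15/2 nm = 7.5e-09 m
Confinement energy dE = pi^2 * hbar^2 / (2 * m_eff * m_e * R^2)
dE = pi^2 * (1.055e-34)^2 / (2 * 0.077 * 9.109e-31 * (7.5e-09)^2) J, divided by 1.602e-19 J/eV
dE = 0.0869 eV
Total band gap = E_g(bulk) + dE = 2.45 + 0.0869 = 2.5369 eV

2.5369


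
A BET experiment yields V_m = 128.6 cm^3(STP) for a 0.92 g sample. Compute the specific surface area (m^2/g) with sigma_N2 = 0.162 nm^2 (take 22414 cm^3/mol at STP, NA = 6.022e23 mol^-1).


Number of moles in monolayer = V_m / 22414 = 128.6 / 22414 = 0.00573749
Number of molecules = moles * NA = 0.00573749 * 6.022e23
SA = molecules * sigma / mass
SA = (128.6 / 22414) * 6.022e23 * 0.162e-18 / 0.92
SA = 608.4 m^2/g

608.4


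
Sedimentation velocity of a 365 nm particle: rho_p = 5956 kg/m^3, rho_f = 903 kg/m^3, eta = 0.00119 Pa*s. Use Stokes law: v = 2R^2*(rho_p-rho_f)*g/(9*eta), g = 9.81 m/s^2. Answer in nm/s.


Radius R = 365/2 nm = 1.825e-07 m
Density difference = 5956 - 903 = 5053 kg/m^3
v = 2 * R^2 * (rho_p - rho_f) * g / (9 * eta)
v = 2 * (1.825e-07)^2 * 5053 * 9.81 / (9 * 0.00119)
v = 3.08308e-07 m/s = 308.3078 nm/s

308.3078


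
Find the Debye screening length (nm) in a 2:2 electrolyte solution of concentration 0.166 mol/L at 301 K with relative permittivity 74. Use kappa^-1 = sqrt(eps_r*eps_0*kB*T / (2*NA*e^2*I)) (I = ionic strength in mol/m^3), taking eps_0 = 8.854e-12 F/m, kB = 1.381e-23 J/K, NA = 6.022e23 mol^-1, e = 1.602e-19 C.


Ionic strength I = 0.166 * 2^2 * 1000 = 664 mol/m^3
kappa^-1 = sqrt(74 * 8.854e-12 * 1.381e-23 * 301 / (2 * 6.022e23 * (1.602e-19)^2 * 664))
kappa^-1 = 0.364 nm

0.364


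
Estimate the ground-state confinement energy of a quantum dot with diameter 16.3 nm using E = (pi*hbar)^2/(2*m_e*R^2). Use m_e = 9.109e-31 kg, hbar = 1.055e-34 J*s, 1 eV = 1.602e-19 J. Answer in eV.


Radius R = 16.3/2 = 8.15 nm = 8.15e-09 m
E = (pi * 1.055e-34)^2 / (2 * 9.109e-31 * (8.15e-09)^2)
E(J) = 9.07797e-22
E = E(J) / 1.602e-19 = 0.0057 eV

0.0057


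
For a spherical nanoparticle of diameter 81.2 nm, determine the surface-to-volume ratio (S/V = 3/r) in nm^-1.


Radius r = 81.2/2 = 40.6 nm
S/V = 3 / r = 3 / 40.6
S/V = 0.0739 nm^-1

0.0739


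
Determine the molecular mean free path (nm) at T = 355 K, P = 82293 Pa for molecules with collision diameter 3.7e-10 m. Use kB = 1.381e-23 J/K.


Mean free path: lambda = kB*T / (sqrt(2) * pi * d^2 * P)
lambda = 1.381e-23 * 355 / (sqrt(2) * pi * (3.7e-10)^2 * 82293)
lambda = 9.79469e-08 m
lambda = 97.95 nm

97.95


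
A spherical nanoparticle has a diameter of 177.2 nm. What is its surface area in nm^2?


Radius r = 177.2/2 = 88.6 nm
Surface area SA = 4 * pi * r^2
SA = 4 * pi * (88.6)^2
SA = 98645.51 nm^2

98645.51


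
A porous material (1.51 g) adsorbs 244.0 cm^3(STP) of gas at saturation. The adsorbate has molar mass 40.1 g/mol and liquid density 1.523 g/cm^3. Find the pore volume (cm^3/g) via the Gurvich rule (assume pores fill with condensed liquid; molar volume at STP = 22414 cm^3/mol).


Moles adsorbed n = V_ads / 22414 = 244.0 / 22414 = 1.088605e-02 mol
Liquid volume V_liq = n * M / rho_liq = 1.088605e-02 * 40.1 / 1.523 = 0.28663 cm^3
Specific pore volume V_pore = V_liq / m_sample = 0.28663 / 1.51
V_pore = 0.1898 cm^3/g

0.1898


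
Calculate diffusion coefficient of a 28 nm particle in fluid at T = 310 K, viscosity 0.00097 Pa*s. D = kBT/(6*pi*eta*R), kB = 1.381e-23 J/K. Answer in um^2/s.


Radius R = 28/2 = 14 nm = 1.4e-08 m
D = kB*T / (6*pi*eta*R)
D = 1.381e-23 * 310 / (6 * pi * 0.00097 * 1.4e-08)
D = 1.67246e-11 m^2/s = 16.725 um^2/s

16.725


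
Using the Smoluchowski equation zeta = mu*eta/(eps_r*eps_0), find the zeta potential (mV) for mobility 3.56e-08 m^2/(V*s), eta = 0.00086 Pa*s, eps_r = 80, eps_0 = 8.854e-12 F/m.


Smoluchowski equation: zeta = mu * eta / (eps_r * eps_0)
zeta = 3.56e-08 * 0.00086 / (80 * 8.854e-12)
zeta = 0.043223 V = 43.22 mV

43.22


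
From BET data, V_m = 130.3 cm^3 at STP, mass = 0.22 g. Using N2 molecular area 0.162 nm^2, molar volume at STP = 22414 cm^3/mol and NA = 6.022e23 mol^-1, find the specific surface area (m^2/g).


Number of moles in monolayer = V_m / 22414 = 130.3 / 22414 = 0.00581333
Number of molecules = moles * NA = 0.00581333 * 6.022e23
SA = molecules * sigma / mass
SA = (130.3 / 22414) * 6.022e23 * 0.162e-18 / 0.22
SA = 2577.9 m^2/g

2577.9


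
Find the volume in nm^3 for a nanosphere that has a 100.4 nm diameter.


Radius r = 100.4/2 = 50.2 nm
Volume V = (4/3) * pi * r^3
V = (4/3) * pi * (50.2)^3
V = 529907.13 nm^3

529907.13


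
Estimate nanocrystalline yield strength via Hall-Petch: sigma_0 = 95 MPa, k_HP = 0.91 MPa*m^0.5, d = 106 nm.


d = 106 nm = 1.06e-07 m
sqrt(d) = 0.0003255764
Hall-Petch contribution = k / sqrt(d) = 0.91 / 0.0003255764 = 2795.0 MPa
sigma = sigma_0 + k/sqrt(d) = 95 + 2795.0 = 2890.0 MPa

2890.0


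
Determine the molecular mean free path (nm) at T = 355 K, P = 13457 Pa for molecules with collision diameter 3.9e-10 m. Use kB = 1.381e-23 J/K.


Mean free path: lambda = kB*T / (sqrt(2) * pi * d^2 * P)
lambda = 1.381e-23 * 355 / (sqrt(2) * pi * (3.9e-10)^2 * 13457)
lambda = 5.39113e-07 m
lambda = 539.11 nm

539.11


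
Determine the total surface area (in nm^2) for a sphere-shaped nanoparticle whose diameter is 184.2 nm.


Radius r = 184.2/2 = 92.1 nm
Surface area SA = 4 * pi * r^2
SA = 4 * pi * (92.1)^2
SA = 106593.11 nm^2

106593.11


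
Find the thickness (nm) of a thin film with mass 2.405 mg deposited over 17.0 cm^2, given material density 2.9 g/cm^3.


Convert: m = 2.405 mg = 2.4050e-06 kg, A = 17.0 cm^2 = 1.7000e-03 m^2, rho = 2.9 g/cm^3 = 2900 kg/m^3
t = m / (A * rho)
t = 2.4050e-06 / (1.7000e-03 * 2900)
t = 4.8783e-07 m = 487.8 nm

487.8


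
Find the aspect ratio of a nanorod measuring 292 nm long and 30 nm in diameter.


Aspect ratio AR = length / diameter
AR = 292 / 30
AR = 9.73

9.73


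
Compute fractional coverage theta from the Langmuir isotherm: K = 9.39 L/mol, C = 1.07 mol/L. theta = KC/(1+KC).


Langmuir isotherm: theta = K*C / (1 + K*C)
K*C = 9.39 * 1.07 = 10.0473
theta = 10.0473 / (1 + 10.0473) = 10.0473 / 11.0473
theta = 0.9095

0.9095


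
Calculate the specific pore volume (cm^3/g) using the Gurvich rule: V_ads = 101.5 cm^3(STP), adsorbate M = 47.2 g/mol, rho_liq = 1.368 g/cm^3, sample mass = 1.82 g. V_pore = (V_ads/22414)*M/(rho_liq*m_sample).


Moles adsorbed n = V_ads / 22414 = 101.5 / 22414 = 4.528420e-03 mol
Liquid volume V_liq = n * M / rho_liq = 4.528420e-03 * 47.2 / 1.368 = 0.15624 cm^3
Specific pore volume V_pore = V_liq / m_sample = 0.15624 / 1.82
V_pore = 0.0858 cm^3/g

0.0858


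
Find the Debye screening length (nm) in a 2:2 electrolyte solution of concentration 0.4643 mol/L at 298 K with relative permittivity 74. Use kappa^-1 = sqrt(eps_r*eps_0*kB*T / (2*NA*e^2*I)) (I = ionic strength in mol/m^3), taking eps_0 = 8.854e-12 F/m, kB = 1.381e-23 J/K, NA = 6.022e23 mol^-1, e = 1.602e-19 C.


Ionic strength I = 0.4643 * 2^2 * 1000 = 1857.2 mol/m^3
kappa^-1 = sqrt(74 * 8.854e-12 * 1.381e-23 * 298 / (2 * 6.022e23 * (1.602e-19)^2 * 1857.2))
kappa^-1 = 0.217 nm

0.217


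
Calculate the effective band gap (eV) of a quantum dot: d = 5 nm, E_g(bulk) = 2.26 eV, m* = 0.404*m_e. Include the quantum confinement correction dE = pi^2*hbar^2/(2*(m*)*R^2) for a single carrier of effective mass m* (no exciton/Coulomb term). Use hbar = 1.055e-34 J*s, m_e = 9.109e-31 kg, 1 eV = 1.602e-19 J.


Radius R = 5/2 nm = 2.5e-09 m
Confinement energy dE = pi^2 * hbar^2 / (2 * m_eff * m_e * R^2)
dE = pi^2 * (1.055e-34)^2 / (2 * 0.404 * 9.109e-31 * (2.5e-09)^2) J, divided by 1.602e-19 J/eV
dE = 0.1491 eV
Total band gap = E_g(bulk) + dE = 2.26 + 0.1491 = 2.4091 eV

2.4091


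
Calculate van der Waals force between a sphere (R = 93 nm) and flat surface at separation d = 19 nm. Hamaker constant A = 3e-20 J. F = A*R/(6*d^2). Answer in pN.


Convert to SI: R = 93 nm = 9.3e-08 m, d = 19 nm = 1.9e-08 m
F = A * R / (6 * d^2)
F = 3e-20 * 9.3e-08 / (6 * (1.9e-08)^2)
F = 1.28809e-12 N = 1.288 pN

1.288


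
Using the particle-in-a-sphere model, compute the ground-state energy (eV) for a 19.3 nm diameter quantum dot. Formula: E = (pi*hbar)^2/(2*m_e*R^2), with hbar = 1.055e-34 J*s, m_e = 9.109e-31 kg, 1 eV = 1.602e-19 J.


Radius R = 19.3/2 = 9.65 nm = 9.65e-09 m
E = (pi * 1.055e-34)^2 / (2 * 9.109e-31 * (9.65e-09)^2)
E(J) = 6.47514e-22
E = E(J) / 1.602e-19 = 0.004 eV

0.004


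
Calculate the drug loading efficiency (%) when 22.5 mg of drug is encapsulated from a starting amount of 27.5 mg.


Drug loading efficiency = (drug loaded / drug initial) * 100
DLE = 22.5 / 27.5 * 100
DLE = 0.8182 * 100
DLE = 81.82%

81.82


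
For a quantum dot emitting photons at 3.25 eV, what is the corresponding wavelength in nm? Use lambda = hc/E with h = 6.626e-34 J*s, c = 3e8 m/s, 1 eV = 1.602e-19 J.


Convert energy: E = 3.25 eV = 3.25 * 1.602e-19 = 5.2065e-19 J
lambda = h*c / E = 6.626e-34 * 3e8 / 5.2065e-19
lambda = 3.81792e-07 m = 381.8 nm

381.8


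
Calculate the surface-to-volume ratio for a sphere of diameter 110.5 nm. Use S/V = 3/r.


Radius r = 110.5/2 = 55.25 nm
S/V = 3 / r = 3 / 55.25
S/V = 0.0543 nm^-1

0.0543


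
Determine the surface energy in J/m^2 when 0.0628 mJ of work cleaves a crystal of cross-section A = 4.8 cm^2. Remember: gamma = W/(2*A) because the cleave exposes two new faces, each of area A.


Convert: A = 4.8 cm^2 = 0.00048 m^2, W = 0.0628 mJ = 6.28e-05 J
Cleaving exposes two faces of area A, so total new surface = 2*A and gamma = W / (2*A)
gamma = 6.28e-05 / (2 * 0.00048)
gamma = 0.065 J/m^2

0.065


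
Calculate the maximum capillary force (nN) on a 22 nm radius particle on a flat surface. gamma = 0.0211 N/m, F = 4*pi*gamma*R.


Convert radius: R = 22 nm = 2.2e-08 m
F = 4 * pi * gamma * R
F = 4 * pi * 0.0211 * 2.2e-08
F = 5.83331e-09 N = 5.8333 nN

5.8333


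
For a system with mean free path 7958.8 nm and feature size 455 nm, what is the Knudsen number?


Knudsen number Kn = lambda / L
Kn = 7958.8 / 455
Kn = 17.4919

17.4919


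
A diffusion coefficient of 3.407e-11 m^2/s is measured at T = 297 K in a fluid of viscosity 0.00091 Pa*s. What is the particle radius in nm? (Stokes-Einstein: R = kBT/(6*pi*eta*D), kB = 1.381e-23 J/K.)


Stokes-Einstein: R = kB*T / (6*pi*eta*D)
R = 1.381e-23 * 297 / (6 * pi * 0.00091 * 3.407e-11)
R = 7.01836e-09 m = 7.02 nm

7.02


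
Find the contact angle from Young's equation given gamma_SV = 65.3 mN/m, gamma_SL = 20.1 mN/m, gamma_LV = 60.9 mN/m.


cos(theta) = (gamma_SV - gamma_SL) / gamma_LV
cos(theta) = (65.3 - 20.1) / 60.9
cos(theta) = 0.7422
theta = arccos(0.7422) = 42.08 degrees

42.08


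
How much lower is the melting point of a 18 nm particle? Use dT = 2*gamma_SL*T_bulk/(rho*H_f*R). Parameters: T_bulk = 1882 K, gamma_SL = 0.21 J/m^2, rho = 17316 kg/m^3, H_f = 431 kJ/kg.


Radius R = 18/2 = 9 nm = 9e-09 m
Convert H_f = 431 kJ/kg = 431000 J/kg
dT = 2 * gamma_SL * T_bulk / (rho * H_f * R)
dT = 2 * 0.21 * 1882 / (17316 * 431000 * 9e-09)
dT = 11.8 K

11.8


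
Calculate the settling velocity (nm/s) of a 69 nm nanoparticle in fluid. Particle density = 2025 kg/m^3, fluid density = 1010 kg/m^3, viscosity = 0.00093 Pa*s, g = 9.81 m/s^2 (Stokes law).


Radius R = 69/2 nm = 3.45e-08 m
Density difference = 2025 - 1010 = 1015 kg/m^3
v = 2 * R^2 * (rho_p - rho_f) * g / (9 * eta)
v = 2 * (3.45e-08)^2 * 1015 * 9.81 / (9 * 0.00093)
v = 2.8319e-09 m/s = 2.8319 nm/s

2.8319


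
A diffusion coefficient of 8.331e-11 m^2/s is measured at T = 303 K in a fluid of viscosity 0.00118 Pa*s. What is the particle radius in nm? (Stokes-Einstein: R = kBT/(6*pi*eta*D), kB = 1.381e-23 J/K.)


Stokes-Einstein: R = kB*T / (6*pi*eta*D)
R = 1.381e-23 * 303 / (6 * pi * 0.00118 * 8.331e-11)
R = 2.25817e-09 m = 2.26 nm

2.26


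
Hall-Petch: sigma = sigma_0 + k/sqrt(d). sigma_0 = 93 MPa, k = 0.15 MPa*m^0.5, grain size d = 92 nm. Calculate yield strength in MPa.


d = 92 nm = 9.2e-08 m
sqrt(d) = 0.000303315
Hall-Petch contribution = k / sqrt(d) = 0.15 / 0.000303315 = 494.5 MPa
sigma = sigma_0 + k/sqrt(d) = 93 + 494.5 = 587.5 MPa

587.5


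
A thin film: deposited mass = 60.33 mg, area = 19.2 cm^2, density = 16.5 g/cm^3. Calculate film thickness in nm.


Convert: m = 60.33 mg = 6.0330e-05 kg, A = 19.2 cm^2 = 1.9200e-03 m^2, rho = 16.5 g/cm^3 = 16500 kg/m^3
t = m / (A * rho)
t = 6.0330e-05 / (1.9200e-03 * 16500)
t = 1.9044e-06 m = 1904.4 nm

1904.4


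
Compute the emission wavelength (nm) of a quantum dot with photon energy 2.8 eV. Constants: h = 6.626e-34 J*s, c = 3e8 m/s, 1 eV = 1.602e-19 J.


Convert energy: E = 2.8 eV = 2.8 * 1.602e-19 = 4.4856e-19 J
lambda = h*c / E = 6.626e-34 * 3e8 / 4.4856e-19
lambda = 4.43151e-07 m = 443.2 nm

443.2


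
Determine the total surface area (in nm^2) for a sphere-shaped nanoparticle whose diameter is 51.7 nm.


Radius r = 51.7/2 = 25.85 nm
Surface area SA = 4 * pi * r^2
SA = 4 * pi * (25.85)^2
SA = 8397.13 nm^2

8397.13


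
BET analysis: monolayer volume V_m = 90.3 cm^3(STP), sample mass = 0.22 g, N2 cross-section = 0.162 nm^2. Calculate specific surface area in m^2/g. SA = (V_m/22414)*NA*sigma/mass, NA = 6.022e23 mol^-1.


Number of moles in monolayer = V_m / 22414 = 90.3 / 22414 = 0.00402873
Number of molecules = moles * NA = 0.00402873 * 6.022e23
SA = molecules * sigma / mass
SA = (90.3 / 22414) * 6.022e23 * 0.162e-18 / 0.22
SA = 1786.5 m^2/g

1786.5


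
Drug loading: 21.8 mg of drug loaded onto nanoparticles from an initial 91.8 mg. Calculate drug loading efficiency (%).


Drug loading efficiency = (drug loaded / drug initial) * 100
DLE = 21.8 / 91.8 * 100
DLE = 0.2375 * 100
DLE = 23.75%

23.75


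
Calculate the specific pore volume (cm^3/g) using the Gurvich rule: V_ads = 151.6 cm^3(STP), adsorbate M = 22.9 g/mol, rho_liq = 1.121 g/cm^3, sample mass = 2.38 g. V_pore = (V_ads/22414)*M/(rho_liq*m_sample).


Moles adsorbed n = V_ads / 22414 = 151.6 / 22414 = 6.763630e-03 mol
Liquid volume V_liq = n * M / rho_liq = 6.763630e-03 * 22.9 / 1.121 = 0.13817 cm^3
Specific pore volume V_pore = V_liq / m_sample = 0.13817 / 2.38
V_pore = 0.0581 cm^3/g

0.0581


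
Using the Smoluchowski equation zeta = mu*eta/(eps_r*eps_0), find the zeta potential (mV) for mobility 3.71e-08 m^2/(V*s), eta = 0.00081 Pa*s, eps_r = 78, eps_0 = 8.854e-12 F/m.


Smoluchowski equation: zeta = mu * eta / (eps_r * eps_0)
zeta = 3.71e-08 * 0.00081 / (78 * 8.854e-12)
zeta = 0.043514 V = 43.51 mV

43.51


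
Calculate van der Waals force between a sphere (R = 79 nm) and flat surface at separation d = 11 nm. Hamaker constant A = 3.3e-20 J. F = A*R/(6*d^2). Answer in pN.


Convert to SI: R = 79 nm = 7.9e-08 m, d = 11 nm = 1.1e-08 m
F = A * R / (6 * d^2)
F = 3.3e-20 * 7.9e-08 / (6 * (1.1e-08)^2)
F = 3.59091e-12 N = 3.591 pN

3.591


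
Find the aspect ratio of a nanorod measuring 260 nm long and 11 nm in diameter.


Aspect ratio AR = length / diameter
AR = 260 / 11
AR = 23.64

23.64


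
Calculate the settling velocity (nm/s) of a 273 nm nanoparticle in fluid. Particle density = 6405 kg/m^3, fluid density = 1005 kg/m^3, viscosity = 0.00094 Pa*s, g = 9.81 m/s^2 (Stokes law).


Radius R = 273/2 nm = 1.365e-07 m
Density difference = 6405 - 1005 = 5400 kg/m^3
v = 2 * R^2 * (rho_p - rho_f) * g / (9 * eta)
v = 2 * (1.365e-07)^2 * 5400 * 9.81 / (9 * 0.00094)
v = 2.33339e-07 m/s = 233.3392 nm/s

233.3392


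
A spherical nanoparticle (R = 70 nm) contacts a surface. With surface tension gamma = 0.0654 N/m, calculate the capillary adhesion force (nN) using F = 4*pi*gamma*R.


Convert radius: R = 70 nm = 7e-08 m
F = 4 * pi * gamma * R
F = 4 * pi * 0.0654 * 7e-08
F = 5.75288e-08 N = 57.5288 nN

57.5288


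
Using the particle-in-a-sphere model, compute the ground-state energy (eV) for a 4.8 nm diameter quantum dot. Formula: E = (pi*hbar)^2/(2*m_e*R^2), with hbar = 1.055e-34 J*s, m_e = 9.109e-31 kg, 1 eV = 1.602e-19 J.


Radius R = 4.8/2 = 2.4 nm = 2.4e-09 m
E = (pi * 1.055e-34)^2 / (2 * 9.109e-31 * (2.4e-09)^2)
E(J) = 1.04684e-20
E = E(J) / 1.602e-19 = 0.0653 eV

0.0653


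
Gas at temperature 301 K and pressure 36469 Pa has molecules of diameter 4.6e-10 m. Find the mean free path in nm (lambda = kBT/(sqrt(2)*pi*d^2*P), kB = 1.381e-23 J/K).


Mean free path: lambda = kB*T / (sqrt(2) * pi * d^2 * P)
lambda = 1.381e-23 * 301 / (sqrt(2) * pi * (4.6e-10)^2 * 36469)
lambda = 1.21243e-07 m
lambda = 121.24 nm

121.24


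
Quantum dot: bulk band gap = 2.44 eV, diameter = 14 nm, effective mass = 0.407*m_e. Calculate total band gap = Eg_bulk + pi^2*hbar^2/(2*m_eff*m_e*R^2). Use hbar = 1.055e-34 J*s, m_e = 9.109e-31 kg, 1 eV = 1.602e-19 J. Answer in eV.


Radius R = 14/2 nm = 7e-09 m
Confinement energy dE = pi^2 * hbar^2 / (2 * m_eff * m_e * R^2)
dE = pi^2 * (1.055e-34)^2 / (2 * 0.407 * 9.109e-31 * (7e-09)^2) J, divided by 1.602e-19 J/eV
dE = 0.0189 eV
Total band gap = E_g(bulk) + dE = 2.44 + 0.0189 = 2.4589 eV

2.4589


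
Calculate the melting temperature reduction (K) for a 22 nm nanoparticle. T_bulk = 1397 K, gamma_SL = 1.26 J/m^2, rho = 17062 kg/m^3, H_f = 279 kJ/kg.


Radius R = 22/2 = 11 nm = 1.1e-08 m
Convert H_f = 279 kJ/kg = 279000 J/kg
dT = 2 * gamma_SL * T_bulk / (rho * H_f * R)
dT = 2 * 1.26 * 1397 / (17062 * 279000 * 1.1e-08)
dT = 67.2 K

67.2


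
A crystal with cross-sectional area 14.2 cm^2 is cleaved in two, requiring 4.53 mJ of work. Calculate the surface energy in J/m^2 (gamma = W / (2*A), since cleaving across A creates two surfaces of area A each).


Convert: A = 14.2 cm^2 = 0.00142 m^2, W = 4.53 mJ = 0.00453 J
Cleaving exposes two faces of area A, so total new surface = 2*A and gamma = W / (2*A)
gamma = 0.00453 / (2 * 0.00142)
gamma = 1.595 J/m^2

1.595


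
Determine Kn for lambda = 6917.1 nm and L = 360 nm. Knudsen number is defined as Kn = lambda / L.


Knudsen number Kn = lambda / L
Kn = 6917.1 / 360
Kn = 19.2142

19.2142


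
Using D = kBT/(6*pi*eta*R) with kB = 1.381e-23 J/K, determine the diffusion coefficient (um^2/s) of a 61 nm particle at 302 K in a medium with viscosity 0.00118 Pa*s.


Radius R = 61/2 = 30.5 nm = 3.05e-08 m
D = kB*T / (6*pi*eta*R)
D = 1.381e-23 * 302 / (6 * pi * 0.00118 * 3.05e-08)
D = 6.14777e-12 m^2/s = 6.148 um^2/s

6.148


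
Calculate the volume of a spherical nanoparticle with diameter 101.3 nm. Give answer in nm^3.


Radius r = 101.3/2 = 50.65 nm
Volume V = (4/3) * pi * r^3
V = (4/3) * pi * (50.65)^3
V = 544285.74 nm^3

544285.74


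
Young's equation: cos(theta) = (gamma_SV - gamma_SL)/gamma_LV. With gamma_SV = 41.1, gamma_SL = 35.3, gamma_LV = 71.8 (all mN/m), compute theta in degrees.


cos(theta) = (gamma_SV - gamma_SL) / gamma_LV
cos(theta) = (41.1 - 35.3) / 71.8
cos(theta) = 0.08078
theta = arccos(0.08078) = 85.37 degrees

85.37


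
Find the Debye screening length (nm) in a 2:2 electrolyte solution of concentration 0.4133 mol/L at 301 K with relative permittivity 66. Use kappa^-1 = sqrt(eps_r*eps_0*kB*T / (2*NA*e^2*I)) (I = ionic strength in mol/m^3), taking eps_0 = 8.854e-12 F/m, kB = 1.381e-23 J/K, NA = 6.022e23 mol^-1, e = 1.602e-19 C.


Ionic strength I = 0.4133 * 2^2 * 1000 = 1653.2 mol/m^3
kappa^-1 = sqrt(66 * 8.854e-12 * 1.381e-23 * 301 / (2 * 6.022e23 * (1.602e-19)^2 * 1653.2))
kappa^-1 = 0.218 nm

0.218


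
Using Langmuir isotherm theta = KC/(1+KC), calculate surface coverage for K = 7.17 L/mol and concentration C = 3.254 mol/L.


Langmuir isotherm: theta = K*C / (1 + K*C)
K*C = 7.17 * 3.254 = 23.33118
theta = 23.33118 / (1 + 23.33118) = 23.33118 / 24.33118
theta = 0.9589

0.9589


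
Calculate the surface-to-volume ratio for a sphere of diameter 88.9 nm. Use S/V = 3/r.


Radius r = 88.9/2 = 44.45 nm
S/V = 3 / r = 3 / 44.45
S/V = 0.0675 nm^-1

0.0675


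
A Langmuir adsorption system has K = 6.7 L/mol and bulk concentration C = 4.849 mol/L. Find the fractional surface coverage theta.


Langmuir isotherm: theta = K*C / (1 + K*C)
K*C = 6.7 * 4.849 = 32.4883
theta = 32.4883 / (1 + 32.4883) = 32.4883 / 33.4883
theta = 0.9701

0.9701


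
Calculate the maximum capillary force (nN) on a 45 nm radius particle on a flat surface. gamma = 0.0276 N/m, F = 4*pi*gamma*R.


Convert radius: R = 45 nm = 4.5e-08 m
F = 4 * pi * gamma * R
F = 4 * pi * 0.0276 * 4.5e-08
F = 1.56074e-08 N = 15.6074 nN

15.6074


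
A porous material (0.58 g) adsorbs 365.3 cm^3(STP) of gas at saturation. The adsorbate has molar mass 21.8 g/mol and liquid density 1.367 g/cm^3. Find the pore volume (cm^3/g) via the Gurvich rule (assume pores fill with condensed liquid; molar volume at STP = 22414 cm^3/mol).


Moles adsorbed n = V_ads / 22414 = 365.3 / 22414 = 1.629785e-02 mol
Liquid volume V_liq = n * M / rho_liq = 1.629785e-02 * 21.8 / 1.367 = 0.25991 cm^3
Specific pore volume V_pore = V_liq / m_sample = 0.25991 / 0.58
V_pore = 0.4481 cm^3/g

0.4481


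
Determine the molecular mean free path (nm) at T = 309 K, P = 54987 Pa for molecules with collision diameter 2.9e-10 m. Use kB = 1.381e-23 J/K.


Mean free path: lambda = kB*T / (sqrt(2) * pi * d^2 * P)
lambda = 1.381e-23 * 309 / (sqrt(2) * pi * (2.9e-10)^2 * 54987)
lambda = 2.07697e-07 m
lambda = 207.7 nm

207.7


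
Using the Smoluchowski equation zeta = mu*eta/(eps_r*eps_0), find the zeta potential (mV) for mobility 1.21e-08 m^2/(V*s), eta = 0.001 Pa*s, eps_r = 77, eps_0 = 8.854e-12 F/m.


Smoluchowski equation: zeta = mu * eta / (eps_r * eps_0)
zeta = 1.21e-08 * 0.001 / (77 * 8.854e-12)
zeta = 0.017748 V = 17.75 mV

17.75


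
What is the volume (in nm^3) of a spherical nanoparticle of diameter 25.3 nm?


Radius r = 25.3/2 = 12.65 nm
Volume V = (4/3) * pi * r^3
V = (4/3) * pi * (12.65)^3
V = 8479.3 nm^3

8479.3


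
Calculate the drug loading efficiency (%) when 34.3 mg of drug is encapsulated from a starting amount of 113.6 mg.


Drug loading efficiency = (drug loaded / drug initial) * 100
DLE = 34.3 / 113.6 * 100
DLE = 0.3019 * 100
DLE = 30.19%

30.19


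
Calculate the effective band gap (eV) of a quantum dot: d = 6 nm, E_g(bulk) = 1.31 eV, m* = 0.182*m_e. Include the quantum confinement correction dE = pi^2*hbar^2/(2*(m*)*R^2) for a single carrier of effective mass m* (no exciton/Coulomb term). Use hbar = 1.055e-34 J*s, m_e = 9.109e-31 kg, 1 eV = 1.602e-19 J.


Radius R = 6/2 nm = 3e-09 m
Confinement energy dE = pi^2 * hbar^2 / (2 * m_eff * m_e * R^2)
dE = pi^2 * (1.055e-34)^2 / (2 * 0.182 * 9.109e-31 * (3e-09)^2) J, divided by 1.602e-19 J/eV
dE = 0.2298 eV
Total band gap = E_g(bulk) + dE = 1.31 + 0.2298 = 1.5398 eV

1.5398


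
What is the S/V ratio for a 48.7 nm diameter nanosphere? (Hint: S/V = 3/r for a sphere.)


Radius r = 48.7/2 = 24.35 nm
S/V = 3 / r = 3 / 24.35
S/V = 0.1232 nm^-1

0.1232


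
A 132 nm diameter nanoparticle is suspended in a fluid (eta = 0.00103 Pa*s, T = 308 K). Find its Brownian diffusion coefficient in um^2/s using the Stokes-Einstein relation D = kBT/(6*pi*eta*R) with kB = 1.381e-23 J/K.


Radius R = 132/2 = 66 nm = 6.6e-08 m
D = kB*T / (6*pi*eta*R)
D = 1.381e-23 * 308 / (6 * pi * 0.00103 * 6.6e-08)
D = 3.31942e-12 m^2/s = 3.319 um^2/s

3.319


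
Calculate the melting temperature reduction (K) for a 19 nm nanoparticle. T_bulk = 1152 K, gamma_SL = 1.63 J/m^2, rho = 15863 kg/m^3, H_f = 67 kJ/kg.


Radius R = 19/2 = 9.5 nm = 9.5e-09 m
Convert H_f = 67 kJ/kg = 67000 J/kg
dT = 2 * gamma_SL * T_bulk / (rho * H_f * R)
dT = 2 * 1.63 * 1152 / (15863 * 67000 * 9.5e-09)
dT = 372.0 K

372.0


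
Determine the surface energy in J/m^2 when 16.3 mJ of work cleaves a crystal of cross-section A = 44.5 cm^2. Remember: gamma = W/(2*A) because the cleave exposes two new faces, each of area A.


Convert: A = 44.5 cm^2 = 0.00445 m^2, W = 16.3 mJ = 0.0163 J
Cleaving exposes two faces of area A, so total new surface = 2*A and gamma = W / (2*A)
gamma = 0.0163 / (2 * 0.00445)
gamma = 1.831 J/m^2

1.831


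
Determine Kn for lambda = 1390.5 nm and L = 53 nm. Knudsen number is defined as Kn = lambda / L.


Knudsen number Kn = lambda / L
Kn = 1390.5 / 53
Kn = 26.2358

26.2358


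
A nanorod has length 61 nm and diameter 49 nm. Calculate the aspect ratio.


Aspect ratio AR = length / diameter
AR = 61 / 49
AR = 1.24

1.24


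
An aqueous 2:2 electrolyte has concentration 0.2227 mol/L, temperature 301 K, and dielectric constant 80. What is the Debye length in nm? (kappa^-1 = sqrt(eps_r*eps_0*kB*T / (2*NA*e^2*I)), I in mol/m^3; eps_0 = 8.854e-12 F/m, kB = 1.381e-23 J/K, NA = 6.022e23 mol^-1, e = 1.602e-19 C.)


Ionic strength I = 0.2227 * 2^2 * 1000 = 890.8 mol/m^3
kappa^-1 = sqrt(80 * 8.854e-12 * 1.381e-23 * 301 / (2 * 6.022e23 * (1.602e-19)^2 * 890.8))
kappa^-1 = 0.327 nm

0.327


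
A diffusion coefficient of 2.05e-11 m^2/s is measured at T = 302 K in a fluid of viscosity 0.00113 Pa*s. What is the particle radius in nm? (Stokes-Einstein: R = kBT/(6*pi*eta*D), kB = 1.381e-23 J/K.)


Stokes-Einstein: R = kB*T / (6*pi*eta*D)
R = 1.381e-23 * 302 / (6 * pi * 0.00113 * 2.05e-11)
R = 9.5514e-09 m = 9.55 nm

9.55


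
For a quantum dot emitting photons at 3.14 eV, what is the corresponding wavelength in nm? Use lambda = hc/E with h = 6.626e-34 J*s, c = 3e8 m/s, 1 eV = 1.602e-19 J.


Convert energy: E = 3.14 eV = 3.14 * 1.602e-19 = 5.03028e-19 J
lambda = h*c / E = 6.626e-34 * 3e8 / 5.03028e-19
lambda = 3.95167e-07 m = 395.2 nm

395.2


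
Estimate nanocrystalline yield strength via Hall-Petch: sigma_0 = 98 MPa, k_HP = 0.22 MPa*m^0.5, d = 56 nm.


d = 56 nm = 5.6e-08 m
sqrt(d) = 0.0002366432
Hall-Petch contribution = k / sqrt(d) = 0.22 / 0.0002366432 = 929.7 MPa
sigma = sigma_0 + k/sqrt(d) = 98 + 929.7 = 1027.7 MPa

1027.7


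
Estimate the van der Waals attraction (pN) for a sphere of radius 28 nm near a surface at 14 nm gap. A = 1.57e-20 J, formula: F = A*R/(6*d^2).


Convert to SI: R = 28 nm = 2.8e-08 m, d = 14 nm = 1.4e-08 m
F = A * R / (6 * d^2)
F = 1.57e-20 * 2.8e-08 / (6 * (1.4e-08)^2)
F = 3.7381e-13 N = 0.374 pN

0.374


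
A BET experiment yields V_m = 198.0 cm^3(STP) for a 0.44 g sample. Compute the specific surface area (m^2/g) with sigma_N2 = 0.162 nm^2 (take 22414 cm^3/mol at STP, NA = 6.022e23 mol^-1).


Number of moles in monolayer = V_m / 22414 = 198.0 / 22414 = 0.00883376
Number of molecules = moles * NA = 0.00883376 * 6.022e23
SA = molecules * sigma / mass
SA = (198.0 / 22414) * 6.022e23 * 0.162e-18 / 0.44
SA = 1958.6 m^2/g

1958.6


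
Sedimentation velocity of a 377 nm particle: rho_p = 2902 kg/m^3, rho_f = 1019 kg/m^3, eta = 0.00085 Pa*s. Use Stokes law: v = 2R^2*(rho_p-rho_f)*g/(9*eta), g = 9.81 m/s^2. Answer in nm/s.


Radius R = 377/2 nm = 1.885e-07 m
Density difference = 2902 - 1019 = 1883 kg/m^3
v = 2 * R^2 * (rho_p - rho_f) * g / (9 * eta)
v = 2 * (1.885e-07)^2 * 1883 * 9.81 / (9 * 0.00085)
v = 1.71597e-07 m/s = 171.5974 nm/s

171.5974


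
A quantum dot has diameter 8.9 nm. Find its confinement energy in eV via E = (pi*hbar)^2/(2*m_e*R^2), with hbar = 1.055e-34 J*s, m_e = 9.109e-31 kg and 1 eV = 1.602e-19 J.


Radius R = 8.9/2 = 4.45 nm = 4.45e-09 m
E = (pi * 1.055e-34)^2 / (2 * 9.109e-31 * (4.45e-09)^2)
E(J) = 3.04498e-21
E = E(J) / 1.602e-19 = 0.019 eV

0.019


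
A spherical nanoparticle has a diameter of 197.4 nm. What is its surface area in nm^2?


Radius r = 197.4/2 = 98.7 nm
Surface area SA = 4 * pi * r^2
SA = 4 * pi * (98.7)^2
SA = 122417.69 nm^2

122417.69


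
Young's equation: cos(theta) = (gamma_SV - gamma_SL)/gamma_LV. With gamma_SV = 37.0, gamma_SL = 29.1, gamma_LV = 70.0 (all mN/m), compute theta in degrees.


cos(theta) = (gamma_SV - gamma_SL) / gamma_LV
cos(theta) = (37.0 - 29.1) / 70.0
cos(theta) = 0.112857
theta = arccos(0.112857) = 83.52 degrees

83.52


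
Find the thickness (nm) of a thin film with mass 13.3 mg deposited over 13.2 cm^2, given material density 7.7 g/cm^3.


Convert: m = 13.3 mg = 1.3300e-05 kg, A = 13.2 cm^2 = 1.3200e-03 m^2, rho = 7.7 g/cm^3 = 7700 kg/m^3
t = m / (A * rho)
t = 1.3300e-05 / (1.3200e-03 * 7700)
t = 1.3085e-06 m = 1308.5 nm

1308.5


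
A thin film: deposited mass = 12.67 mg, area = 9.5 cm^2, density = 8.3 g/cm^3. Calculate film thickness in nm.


Convert: m = 12.67 mg = 1.2670e-05 kg, A = 9.5 cm^2 = 9.5000e-04 m^2, rho = 8.3 g/cm^3 = 8300 kg/m^3
t = m / (A * rho)
t = 1.2670e-05 / (9.5000e-04 * 8300)
t = 1.6068e-06 m = 1606.8 nm

1606.8


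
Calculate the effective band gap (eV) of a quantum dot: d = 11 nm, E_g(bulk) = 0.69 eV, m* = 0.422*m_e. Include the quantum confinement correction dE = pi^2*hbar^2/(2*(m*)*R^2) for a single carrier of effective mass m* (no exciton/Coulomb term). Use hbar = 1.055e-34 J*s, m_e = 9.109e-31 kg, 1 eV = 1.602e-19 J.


Radius R = 11/2 nm = 5.5e-09 m
Confinement energy dE = pi^2 * hbar^2 / (2 * m_eff * m_e * R^2)
dE = pi^2 * (1.055e-34)^2 / (2 * 0.422 * 9.109e-31 * (5.5e-09)^2) J, divided by 1.602e-19 J/eV
dE = 0.0295 eV
Total band gap = E_g(bulk) + dE = 0.69 + 0.0295 = 0.7195 eV

0.7195


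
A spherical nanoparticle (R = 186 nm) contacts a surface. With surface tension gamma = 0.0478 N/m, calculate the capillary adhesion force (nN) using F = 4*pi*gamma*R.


Convert radius: R = 186 nm = 1.86e-07 m
F = 4 * pi * gamma * R
F = 4 * pi * 0.0478 * 1.86e-07
F = 1.11725e-07 N = 111.7251 nN

111.7251


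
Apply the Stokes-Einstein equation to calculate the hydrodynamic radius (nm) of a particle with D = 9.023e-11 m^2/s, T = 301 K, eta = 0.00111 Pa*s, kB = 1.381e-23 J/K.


Stokes-Einstein: R = kB*T / (6*pi*eta*D)
R = 1.381e-23 * 301 / (6 * pi * 0.00111 * 9.023e-11)
R = 2.20184e-09 m = 2.2 nm

2.2


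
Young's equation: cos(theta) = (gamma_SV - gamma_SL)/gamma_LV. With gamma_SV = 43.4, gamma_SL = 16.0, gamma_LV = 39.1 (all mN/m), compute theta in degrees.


cos(theta) = (gamma_SV - gamma_SL) / gamma_LV
cos(theta) = (43.4 - 16.0) / 39.1
cos(theta) = 0.700767
theta = arccos(0.700767) = 45.51 degrees

45.51


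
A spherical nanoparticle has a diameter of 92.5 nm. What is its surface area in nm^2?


Radius r = 92.5/2 = 46.25 nm
Surface area SA = 4 * pi * r^2
SA = 4 * pi * (46.25)^2
SA = 26880.25 nm^2

26880.25


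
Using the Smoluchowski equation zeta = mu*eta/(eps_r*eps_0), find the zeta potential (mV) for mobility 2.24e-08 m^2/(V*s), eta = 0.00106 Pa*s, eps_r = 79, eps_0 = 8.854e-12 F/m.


Smoluchowski equation: zeta = mu * eta / (eps_r * eps_0)
zeta = 2.24e-08 * 0.00106 / (79 * 8.854e-12)
zeta = 0.033946 V = 33.95 mV

33.95


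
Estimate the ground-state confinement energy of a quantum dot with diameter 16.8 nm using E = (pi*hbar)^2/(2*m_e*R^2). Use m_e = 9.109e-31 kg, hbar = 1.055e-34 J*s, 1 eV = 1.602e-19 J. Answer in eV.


Radius R = 16.8/2 = 8.4 nm = 8.4e-09 m
E = (pi * 1.055e-34)^2 / (2 * 9.109e-31 * (8.4e-09)^2)
E(J) = 8.54566e-22
E = E(J) / 1.602e-19 = 0.0053 eV

0.0053


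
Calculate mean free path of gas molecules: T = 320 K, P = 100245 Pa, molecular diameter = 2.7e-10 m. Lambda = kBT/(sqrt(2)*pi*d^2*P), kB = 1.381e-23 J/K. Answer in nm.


Mean free path: lambda = kB*T / (sqrt(2) * pi * d^2 * P)
lambda = 1.381e-23 * 320 / (sqrt(2) * pi * (2.7e-10)^2 * 100245)
lambda = 1.3611e-07 m
lambda = 136.11 nm

136.11


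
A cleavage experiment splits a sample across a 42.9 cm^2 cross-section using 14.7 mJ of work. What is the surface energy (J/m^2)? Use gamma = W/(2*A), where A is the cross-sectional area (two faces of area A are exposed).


Convert: A = 42.9 cm^2 = 0.00429 m^2, W = 14.7 mJ = 0.0147 J
Cleaving exposes two faces of area A, so total new surface = 2*A and gamma = W / (2*A)
gamma = 0.0147 / (2 * 0.00429)
gamma = 1.713 J/m^2

1.713


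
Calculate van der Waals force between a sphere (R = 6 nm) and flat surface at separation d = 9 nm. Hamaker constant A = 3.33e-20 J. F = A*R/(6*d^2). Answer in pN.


Convert to SI: R = 6 nm = 6e-09 m, d = 9 nm = 9e-09 m
F = A * R / (6 * d^2)
F = 3.33e-20 * 6e-09 / (6 * (9e-09)^2)
F = 4.11111e-13 N = 0.411 pN

0.411


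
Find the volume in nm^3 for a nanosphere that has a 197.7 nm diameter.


Radius r = 197.7/2 = 98.85 nm
Volume V = (4/3) * pi * r^3
V = (4/3) * pi * (98.85)^3
V = 4045932.47 nm^3

4045932.47


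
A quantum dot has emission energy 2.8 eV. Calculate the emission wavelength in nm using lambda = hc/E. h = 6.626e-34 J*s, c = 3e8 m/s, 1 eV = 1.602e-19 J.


Convert energy: E = 2.8 eV = 2.8 * 1.602e-19 = 4.4856e-19 J
lambda = h*c / E = 6.626e-34 * 3e8 / 4.4856e-19
lambda = 4.43151e-07 m = 443.2 nm

443.2


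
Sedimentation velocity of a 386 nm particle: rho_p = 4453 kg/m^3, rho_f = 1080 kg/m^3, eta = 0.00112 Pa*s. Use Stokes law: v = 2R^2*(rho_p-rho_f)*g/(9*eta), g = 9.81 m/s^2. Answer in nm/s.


Radius R = 386/2 nm = 1.93e-07 m
Density difference = 4453 - 1080 = 3373 kg/m^3
v = 2 * R^2 * (rho_p - rho_f) * g / (9 * eta)
v = 2 * (1.93e-07)^2 * 3373 * 9.81 / (9 * 0.00112)
v = 2.44551e-07 m/s = 244.551 nm/s

244.551


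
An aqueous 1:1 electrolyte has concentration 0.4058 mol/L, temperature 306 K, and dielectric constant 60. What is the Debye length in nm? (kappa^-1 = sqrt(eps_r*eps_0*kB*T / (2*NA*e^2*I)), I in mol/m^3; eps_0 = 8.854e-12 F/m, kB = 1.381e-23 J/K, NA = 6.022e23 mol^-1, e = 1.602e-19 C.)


Ionic strength I = 0.4058 * 1^2 * 1000 = 405.8 mol/m^3
kappa^-1 = sqrt(60 * 8.854e-12 * 1.381e-23 * 306 / (2 * 6.022e23 * (1.602e-19)^2 * 405.8))
kappa^-1 = 0.423 nm

0.423
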